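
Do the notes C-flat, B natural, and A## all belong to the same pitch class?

Cb = pitch class 11 and B = pitch class 11 and A## = pitch class 11 — the same pitch class, so they are enharmonic equivalents.

Yes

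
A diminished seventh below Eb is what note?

F#

A seventh below E lands on the letter F.
A diminished seventh spans 9 semitones, so Eb moves to pitch class 6. On the letter F that is F#.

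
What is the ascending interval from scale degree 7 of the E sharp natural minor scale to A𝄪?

augmented fifth

Scale degree 7 of E# natural minor is D#.
D# up to A##: letters D→A make it a fifth; 8 semitones makes it augmented.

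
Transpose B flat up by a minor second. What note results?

B up a major second is C#, so the target letter is C.
From Bb, a minor second is 1 semitone up: Cb.

Cb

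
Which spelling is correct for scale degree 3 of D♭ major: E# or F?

F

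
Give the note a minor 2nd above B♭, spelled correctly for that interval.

B up a major second is C#, so the target letter is C.
From Bb, a minor second is 1 semitone up: Cb.

Cb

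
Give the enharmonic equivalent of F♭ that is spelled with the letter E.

E

Fb is pitch class 4. The letter E alone is pitch class 4.
Pitch class 4 on E needs no accidental: E.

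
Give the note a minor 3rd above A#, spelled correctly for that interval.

A up a major third is C#, so the target letter is C.
From A#, a minor third is 3 semitones up: C#.

C#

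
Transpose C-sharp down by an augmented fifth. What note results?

A fifth below C lands on the letter F.
An augmented fifth spans 8 semitones, so C# moves to pitch class 5. On the letter F that is F.

F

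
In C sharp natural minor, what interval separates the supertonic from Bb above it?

The supertonic of C# natural minor is D#.
D# up to Bb: letters D→B make it a sixth; 7 semitones makes it diminished.

diminished sixth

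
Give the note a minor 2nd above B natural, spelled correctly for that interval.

C

A second above B lands on the letter C.
A minor second spans 1 semitone, so B moves to pitch class 0. On the letter C that is C.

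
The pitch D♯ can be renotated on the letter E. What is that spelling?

Eb

D# is pitch class 3. The letter E alone is pitch class 4.
To reach pitch class 3 from E requires an offset of -1 semitone, i.e. flat: Eb.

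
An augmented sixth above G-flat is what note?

G up a major sixth is E, so the target letter is E.
From Gb, an augmented sixth is 10 semitones up: E.

E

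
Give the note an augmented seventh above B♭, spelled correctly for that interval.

B up a major seventh is A#, so the target letter is A.
From Bb, an augmented seventh is 12 semitones up: A#.

A#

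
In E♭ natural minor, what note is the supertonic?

F

Degree 2 takes the letter 1 step above E, which is F.
In natural minor, degree 2 sits 2 semitones above the tonic. Eb + 2 semitones is pitch class 5, spelled on F as F.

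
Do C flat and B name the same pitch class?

Yes

Cb = pitch class 11 and B = pitch class 11 — the same pitch class, so they are enharmonic equivalents.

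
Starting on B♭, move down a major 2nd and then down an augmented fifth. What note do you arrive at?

A major second down from Bb is Ab (letter A, 2 semitones down).
An augmented fifth down from Ab is Dbb (letter D, 8 semitones down).

Dbb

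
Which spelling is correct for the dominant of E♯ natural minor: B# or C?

B#

Each scale degree takes a distinct letter name. Degree 5 of a scale on E must use the letter B.
B# and C are enharmonically the same pitch, but only B# uses the letter B, so it is the correct spelling here.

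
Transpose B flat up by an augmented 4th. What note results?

E

B up a perfect fourth is E, so the target letter is E.
From Bb, an augmented fourth is 6 semitones up: E.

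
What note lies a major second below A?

A down a major second is G, so the target letter is G.
From A, a major second is 2 semitones down: G.

G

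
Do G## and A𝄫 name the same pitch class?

G## is pitch class 9; Abb is pitch class 7.
The pitch classes differ (9 vs. 7), so they are not enharmonic equivalents.

No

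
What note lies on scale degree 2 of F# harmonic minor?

Degree 2 takes the letter 1 step above F, which is G.
In harmonic minor, degree 2 sits 2 semitones above the tonic. F# + 2 semitones is pitch class 8, spelled on G as G#.

G#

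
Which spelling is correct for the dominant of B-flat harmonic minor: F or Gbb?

F

Each scale degree takes a distinct letter name. Degree 5 of a scale on B must use the letter F.
F and Gbb are enharmonically the same pitch, but only F uses the letter F, so it is the correct spelling here.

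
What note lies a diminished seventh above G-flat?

Fbb

G up a major seventh is F#, so the target letter is F.
From Gb, a diminished seventh is 9 semitones up: Fbb.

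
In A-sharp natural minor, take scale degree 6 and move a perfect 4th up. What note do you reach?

Scale degree 6 of A# natural minor is F#.
A perfect fourth (5 semitones) above F# lands on the letter B, giving B.

B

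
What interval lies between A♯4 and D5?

Counting letters A–B–C–D gives a fourth.
A#→D = 4 semitones, 1 narrower than the perfect fourth (5), so diminished.

diminished fourth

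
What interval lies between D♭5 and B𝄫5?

minor sixth

Counting letters D–E–F–G–A–B gives a sixth.
Db→Bbb = 8 semitones, 1 narrower than the major sixth (9), so minor.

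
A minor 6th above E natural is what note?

C

E up a major sixth is C#, so the target letter is C.
From E, a minor sixth is 8 semitones up: C.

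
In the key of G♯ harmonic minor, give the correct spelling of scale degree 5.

Degree 5 takes the letter 4 steps above G, which is D.
In harmonic minor, degree 5 sits 7 semitones above the tonic. G# + 7 semitones is pitch class 3, spelled on D as D#.

D#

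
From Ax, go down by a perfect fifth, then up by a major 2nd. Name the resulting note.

E##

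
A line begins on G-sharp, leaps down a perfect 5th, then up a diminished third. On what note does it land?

A perfect fifth down from G# is C# (letter C, 7 semitones down).
A diminished third up from C# is Eb (letter E, 2 semitones up).

Eb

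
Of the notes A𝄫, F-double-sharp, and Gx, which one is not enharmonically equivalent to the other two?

In 12-tone equal temperament, enharmonic equivalents share a pitch class. Abb is pitch class 7; F## is pitch class 7; G## is pitch class 9.
Abb and F## share pitch class 7, while G## is pitch class 9.

G##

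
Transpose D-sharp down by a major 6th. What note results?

A sixth below D lands on the letter F.
A major sixth spans 9 semitones, so D# moves to pitch class 6. On the letter F that is F#.

F#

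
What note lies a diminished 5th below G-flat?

C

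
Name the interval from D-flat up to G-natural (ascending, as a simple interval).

Counting letters D–E–F–G gives a fourth.
Db→G = 6 semitones, 1 wider than the perfect fourth (5), so augmented.

augmented fourth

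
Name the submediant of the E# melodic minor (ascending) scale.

The E# melodic minor (ascending) scale runs E# F## G# A# B# C## D##.
Degree 6 is C##.

C##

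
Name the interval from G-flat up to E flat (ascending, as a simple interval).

major sixth

Counting letters G–A–B–C–D–E gives a sixth.
Gb→Eb = 9 semitones, exactly the major sixth.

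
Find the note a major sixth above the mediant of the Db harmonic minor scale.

Db

The mediant of Db harmonic minor is Fb.
A major sixth (9 semitones) above Fb lands on the letter D, giving Db.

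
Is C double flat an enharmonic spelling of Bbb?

No

Cbb is pitch class 10; Bbb is pitch class 9.
The pitch classes differ (10 vs. 9), so they are not enharmonic equivalents.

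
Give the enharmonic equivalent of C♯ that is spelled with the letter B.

B##

C# is pitch class 1. The letter B alone is pitch class 11.
To reach pitch class 1 from B requires an offset of +2 semitones, i.e. double sharp: B##.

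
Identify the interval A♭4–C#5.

Counting letters A–B–C gives a third.
Ab→C# = 5 semitones, 1 wider than the major third (4), so augmented.

augmented third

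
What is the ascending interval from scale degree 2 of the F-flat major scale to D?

Scale degree 2 of Fb major is Gb.
Gb up to D: letters G→D make it a fifth; 8 semitones makes it augmented.

augmented fifth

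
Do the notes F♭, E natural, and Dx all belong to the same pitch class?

Yes

Fb is pitch class 4; E is pitch class 4; D## is pitch class 4.
All spellings map to pitch class 4, so they are enharmonically equivalent.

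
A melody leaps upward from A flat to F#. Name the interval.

The letter names run A→F, a span of 5 letter steps, so the interval is some kind of sixth.
Ab to F# is 10 semitones. A major sixth is 9, so 10 makes it augmented.

augmented sixth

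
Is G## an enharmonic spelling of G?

Two spellings are enharmonically equivalent only if they share a pitch class.
Here G## → 9, G → 7; 7 ≠ 9, so they are not.

No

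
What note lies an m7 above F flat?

F up a major seventh is E, so the target letter is E.
From Fb, a minor seventh is 10 semitones up: Ebb.

Ebb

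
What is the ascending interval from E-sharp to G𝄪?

major third

The letter names run E→G, a span of 2 letter steps, so the interval is some kind of third.
E# to G## is 4 semitones. A major third is 4, so 4 makes it major.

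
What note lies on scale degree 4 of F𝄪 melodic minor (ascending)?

The F## melodic minor (ascending) scale runs F## G## A# B# C## D## E##.
Degree 4 is B#.

B#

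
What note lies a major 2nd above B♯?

C##

B up a major second is C#, so the target letter is C.
From B#, a major second is 2 semitones up: C##.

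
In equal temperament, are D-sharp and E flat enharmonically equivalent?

D# is pitch class 3; Eb is pitch class 3.
All spellings map to pitch class 3, so they are enharmonically equivalent.

Yes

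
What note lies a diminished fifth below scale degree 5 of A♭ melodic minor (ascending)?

Scale degree 5 of Ab melodic minor (ascending) is Eb.
A diminished fifth (6 semitones) below Eb lands on the letter A, giving A.

A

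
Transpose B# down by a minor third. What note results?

G##

A third below B lands on the letter G.
A minor third spans 3 semitones, so B# moves to pitch class 9. On the letter G that is G##.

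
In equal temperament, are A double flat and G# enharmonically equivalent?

No

Abb is pitch class 7; G# is pitch class 8.
The pitch classes differ (7 vs. 8), so they are not enharmonic equivalents.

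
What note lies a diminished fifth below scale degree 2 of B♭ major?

F#

Scale degree 2 of Bb major is C.
A diminished fifth (6 semitones) below C lands on the letter F, giving F#.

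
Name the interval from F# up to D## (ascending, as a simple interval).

augmented sixth

The letter names run F→D, a span of 5 letter steps, so the interval is some kind of sixth.
F# to D## is 10 semitones. A major sixth is 9, so 10 makes it augmented.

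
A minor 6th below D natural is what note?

F#

A sixth below D lands on the letter F.
A minor sixth spans 8 semitones, so D moves to pitch class 6. On the letter F that is F#.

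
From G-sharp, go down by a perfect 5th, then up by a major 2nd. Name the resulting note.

A perfect fifth down from G# is C# (letter C, 7 semitones down).
A major second up from C# is D# (letter D, 2 semitones up).

D#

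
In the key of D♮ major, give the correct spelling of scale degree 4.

G

The D major scale runs D E F# G A B C#.
Degree 4 is G.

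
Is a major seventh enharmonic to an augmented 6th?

A major seventh spans 11 semitones; an augmented sixth spans 10.
The spans differ, so they are not enharmonic equivalents.

No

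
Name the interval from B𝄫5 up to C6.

The letter names run B→C, a span of 1 letter step, so the interval is some kind of second.
Bbb to C is 3 semitones. A major second is 2, so 3 makes it augmented.

augmented second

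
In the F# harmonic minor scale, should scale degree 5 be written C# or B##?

C#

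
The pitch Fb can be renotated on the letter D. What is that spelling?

D##

Fb is pitch class 4. The letter D alone is pitch class 2.
To reach pitch class 4 from D requires an offset of +2 semitones, i.e. double sharp: D##.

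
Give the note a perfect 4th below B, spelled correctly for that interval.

F#

A fourth below B lands on the letter F.
A perfect fourth spans 5 semitones, so B moves to pitch class 6. On the letter F that is F#.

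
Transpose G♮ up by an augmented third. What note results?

B#

G up a major third is B, so the target letter is B.
From G, an augmented third is 5 semitones up: B#.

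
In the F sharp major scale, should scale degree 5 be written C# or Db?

Each scale degree takes a distinct letter name. Degree 5 of a scale on F must use the letter C.
C# and Db are enharmonically the same pitch, but only C# uses the letter C, so it is the correct spelling here.

C#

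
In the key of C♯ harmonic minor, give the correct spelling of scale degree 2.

Degree 2 takes the letter 1 step above C, which is D.
In harmonic minor, degree 2 sits 2 semitones above the tonic. C# + 2 semitones is pitch class 3, spelled on D as D#.

D#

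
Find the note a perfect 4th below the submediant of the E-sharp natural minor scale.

G#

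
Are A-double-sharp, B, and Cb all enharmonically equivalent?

A## = pitch class 11 and B = pitch class 11 and Cb = pitch class 11 — the same pitch class, so they are enharmonic equivalents.

Yes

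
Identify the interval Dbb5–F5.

augmented third

Counting letters D–E–F gives a third.
Dbb→F = 5 semitones, 1 wider than the major third (4), so augmented.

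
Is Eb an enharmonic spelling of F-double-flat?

Eb is pitch class 3; Fbb is pitch class 3.
All spellings map to pitch class 3, so they are enharmonically equivalent.

Yes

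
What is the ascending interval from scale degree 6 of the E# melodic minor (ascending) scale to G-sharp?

diminished fifth

Scale degree 6 of E# melodic minor (ascending) is C##.
C## up to G#: letters C→G make it a fifth; 6 semitones makes it diminished.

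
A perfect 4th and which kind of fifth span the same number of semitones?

doubly diminished

A perfect fourth spans 5 semitones.
A fifth spanning 5 semitones is doubly diminished (the perfect fifth is 7).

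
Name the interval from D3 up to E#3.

augmented second

Counting letters D–E gives a second.
D→E# = 3 semitones, 1 wider than the major second (2), so augmented.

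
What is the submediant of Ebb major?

Cb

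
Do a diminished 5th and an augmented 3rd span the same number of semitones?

No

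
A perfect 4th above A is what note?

D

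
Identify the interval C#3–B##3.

Counting letters C–D–E–F–G–A–B gives a seventh.
C#→B## = 12 semitones, 1 wider than the major seventh (11), so augmented.

augmented seventh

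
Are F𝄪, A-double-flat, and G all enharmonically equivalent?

Yes

F## = pitch class 7 and Abb = pitch class 7 and G = pitch class 7 — the same pitch class, so they are enharmonic equivalents.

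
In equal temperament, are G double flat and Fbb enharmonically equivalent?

No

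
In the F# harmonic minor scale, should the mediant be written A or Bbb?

A

Each scale degree takes a distinct letter name. Degree 3 of a scale on F must use the letter A.
A and Bbb are enharmonically the same pitch, but only A uses the letter A, so it is the correct spelling here.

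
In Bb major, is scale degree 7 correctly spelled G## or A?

A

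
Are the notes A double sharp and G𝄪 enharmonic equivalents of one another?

No

Two spellings are enharmonically equivalent only if they share a pitch class.
Here A## → 11, G## → 9; 9 ≠ 11, so they are not.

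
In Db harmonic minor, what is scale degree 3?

Degree 3 takes the letter 2 steps above D, which is F.
In harmonic minor, degree 3 sits 3 semitones above the tonic. Db + 3 semitones is pitch class 4, spelled on F as Fb.

Fb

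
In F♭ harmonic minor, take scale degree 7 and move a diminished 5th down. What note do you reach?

A

Scale degree 7 of Fb harmonic minor is Eb.
A diminished fifth (6 semitones) below Eb lands on the letter A, giving A.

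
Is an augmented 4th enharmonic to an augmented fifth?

No

An augmented fourth spans 6 semitones; an augmented fifth spans 8.
The spans differ, so they are not enharmonic equivalents.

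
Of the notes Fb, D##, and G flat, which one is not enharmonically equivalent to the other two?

In 12-tone equal temperament, enharmonic equivalents share a pitch class. Fb is pitch class 4; D## is pitch class 4; Gb is pitch class 6.
Fb and D## share pitch class 4, while Gb is pitch class 6.

Gb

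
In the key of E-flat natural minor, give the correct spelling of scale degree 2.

The Eb natural minor scale runs Eb F Gb Ab Bb Cb Db.
Degree 2 is F.

F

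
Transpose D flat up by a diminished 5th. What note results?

Abb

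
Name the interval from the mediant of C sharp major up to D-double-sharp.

The mediant of C# major is E#.
E# up to D##: letters E→D make it a seventh; 11 semitones makes it major.

major seventh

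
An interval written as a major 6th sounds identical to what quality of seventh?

A major sixth spans 9 semitones.
A seventh spanning 9 semitones is diminished (the major seventh is 11).

diminished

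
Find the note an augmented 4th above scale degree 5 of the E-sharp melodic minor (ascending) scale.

E##

Scale degree 5 of E# melodic minor (ascending) is B#.
An augmented fourth (6 semitones) above B# lands on the letter E, giving E##.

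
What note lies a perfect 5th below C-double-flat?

C down a perfect fifth is F, so the target letter is F.
From Cbb, a perfect fifth is 7 semitones down: Fbb.

Fbb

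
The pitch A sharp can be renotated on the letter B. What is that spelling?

Bb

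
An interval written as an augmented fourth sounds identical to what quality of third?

doubly augmented

An augmented fourth spans 6 semitones.
A third spanning 6 semitones is doubly augmented (the major third is 4).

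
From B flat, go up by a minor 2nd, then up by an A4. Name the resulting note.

F

A minor second up from Bb is Cb (letter C, 1 semitone up).
An augmented fourth up from Cb is F (letter F, 6 semitones up).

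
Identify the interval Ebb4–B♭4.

augmented fifth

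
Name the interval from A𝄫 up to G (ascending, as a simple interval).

augmented seventh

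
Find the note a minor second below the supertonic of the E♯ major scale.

The supertonic of E# major is F##.
A minor second (1 semitone) below F## lands on the letter E, giving E##.

E##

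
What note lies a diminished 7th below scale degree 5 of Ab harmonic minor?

F#

Scale degree 5 of Ab harmonic minor is Eb.
A diminished seventh (9 semitones) below Eb lands on the letter F, giving F#.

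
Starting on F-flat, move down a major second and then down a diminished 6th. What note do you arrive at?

G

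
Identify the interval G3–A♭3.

Counting letters G–A gives a second.
G→Ab = 1 semitone, 1 narrower than the major second (2), so minor.

minor second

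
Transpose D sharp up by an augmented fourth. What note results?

A fourth above D lands on the letter G.
An augmented fourth spans 6 semitones, so D# moves to pitch class 9. On the letter G that is G##.

G##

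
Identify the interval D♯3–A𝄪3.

augmented fifth

Counting letters D–E–F–G–A gives a fifth.
D#→A## = 8 semitones, 1 wider than the perfect fifth (7), so augmented.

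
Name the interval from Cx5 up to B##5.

Counting letters C–D–E–F–G–A–B gives a seventh.
C##→B## = 11 semitones, exactly the major seventh.

major seventh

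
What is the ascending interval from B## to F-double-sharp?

The letter names run B→F, a span of 4 letter steps, so the interval is some kind of fifth.
B## to F## is 6 semitones. A perfect fifth is 7, so 6 makes it diminished.

diminished fifth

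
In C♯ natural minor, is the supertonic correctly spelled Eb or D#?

D#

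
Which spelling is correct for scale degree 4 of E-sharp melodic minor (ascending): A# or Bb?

Each scale degree takes a distinct letter name. Degree 4 of a scale on E must use the letter A.
A# and Bb are enharmonically the same pitch, but only A# uses the letter A, so it is the correct spelling here.

A#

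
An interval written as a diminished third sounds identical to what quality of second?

major

A diminished third spans 2 semitones.
A second spanning 2 semitones is major (the major second is 2).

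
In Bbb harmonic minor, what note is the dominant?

Fb

Degree 5 takes the letter 4 steps above B, which is F.
In harmonic minor, degree 5 sits 7 semitones above the tonic. Bbb + 7 semitones is pitch class 4, spelled on F as Fb.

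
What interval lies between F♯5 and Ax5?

augmented third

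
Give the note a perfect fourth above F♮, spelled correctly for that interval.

F up a perfect fourth is Bb, so the target letter is B.
From F, a perfect fourth is 5 semitones up: Bb.

Bb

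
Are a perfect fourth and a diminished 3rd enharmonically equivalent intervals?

A perfect fourth spans 5 semitones; a diminished third spans 2.
The spans differ, so they are not enharmonic equivalents.

No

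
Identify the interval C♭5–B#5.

The letter names run C→B, a span of 6 letter steps, so the interval is some kind of seventh.
Cb to B# is 13 semitones. A major seventh is 11, so 13 makes it doubly augmented.

doubly augmented seventh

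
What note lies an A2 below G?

Fb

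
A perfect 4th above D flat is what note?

Gb

A fourth above D lands on the letter G.
A perfect fourth spans 5 semitones, so Db moves to pitch class 6. On the letter G that is Gb.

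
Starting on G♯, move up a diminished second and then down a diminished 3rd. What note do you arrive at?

A diminished second up from G# is Ab (letter A, 0 semitones up).
A diminished third down from Ab is F# (letter F, 2 semitones down).

F#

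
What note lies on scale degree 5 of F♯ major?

Degree 5 takes the letter 4 steps above F, which is C.
In major, degree 5 sits 7 semitones above the tonic. F# + 7 semitones is pitch class 1, spelled on C as C#.

C#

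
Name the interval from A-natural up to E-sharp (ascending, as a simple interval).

augmented fifth

Counting letters A–B–C–D–E gives a fifth.
A→E# = 8 semitones, 1 wider than the perfect fifth (7), so augmented.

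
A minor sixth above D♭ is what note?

A sixth above D lands on the letter B.
A minor sixth spans 8 semitones, so Db moves to pitch class 9. On the letter B that is Bbb.

Bbb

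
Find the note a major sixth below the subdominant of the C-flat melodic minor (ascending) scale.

Abb

The subdominant of Cb melodic minor (ascending) is Fb.
A major sixth (9 semitones) below Fb lands on the letter A, giving Abb.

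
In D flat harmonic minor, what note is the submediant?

The Db harmonic minor scale runs Db Eb Fb Gb Ab Bbb C.
Degree 6 is Bbb.

Bbb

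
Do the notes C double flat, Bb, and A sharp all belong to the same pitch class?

Cbb = pitch class 10 and Bb = pitch class 10 and A# = pitch class 10 — the same pitch class, so they are enharmonic equivalents.

Yes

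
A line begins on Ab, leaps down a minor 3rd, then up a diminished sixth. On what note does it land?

Dbb

A minor third down from Ab is F (letter F, 3 semitones down).
A diminished sixth up from F is Dbb (letter D, 7 semitones up).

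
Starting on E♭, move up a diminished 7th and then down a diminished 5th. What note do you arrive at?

Gb

A diminished seventh up from Eb is Dbb (letter D, 9 semitones up).
A diminished fifth down from Dbb is Gb (letter G, 6 semitones down).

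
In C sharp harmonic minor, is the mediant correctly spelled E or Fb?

E

Each scale degree takes a distinct letter name. Degree 3 of a scale on C must use the letter E.
E and Fb are enharmonically the same pitch, but only E uses the letter E, so it is the correct spelling here.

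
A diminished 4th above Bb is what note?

Ebb

B up a perfect fourth is E, so the target letter is E.
From Bb, a diminished fourth is 4 semitones up: Ebb.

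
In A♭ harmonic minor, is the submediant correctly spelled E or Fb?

Each scale degree takes a distinct letter name. Degree 6 of a scale on A must use the letter F.
Fb and E are enharmonically the same pitch, but only Fb uses the letter F, so it is the correct spelling here.

Fb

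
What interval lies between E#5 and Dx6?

major seventh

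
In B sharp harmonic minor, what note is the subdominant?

E#

Degree 4 takes the letter 3 steps above B, which is E.
In harmonic minor, degree 4 sits 5 semitones above the tonic. B# + 5 semitones is pitch class 5, spelled on E as E#.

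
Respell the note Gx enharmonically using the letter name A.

A

G## is pitch class 9. The letter A alone is pitch class 9.
Pitch class 9 on A needs no accidental: A.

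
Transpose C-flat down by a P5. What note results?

A fifth below C lands on the letter F.
A perfect fifth spans 7 semitones, so Cb moves to pitch class 4. On the letter F that is Fb.

Fb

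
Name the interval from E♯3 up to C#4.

Counting letters E–F–G–A–B–C gives a sixth.
E#→C# = 8 semitones, 1 narrower than the major sixth (9), so minor.

minor sixth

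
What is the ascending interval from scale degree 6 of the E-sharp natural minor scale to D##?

Scale degree 6 of E# natural minor is C#.
C# up to D##: letters C→D make it a second; 3 semitones makes it augmented.

augmented second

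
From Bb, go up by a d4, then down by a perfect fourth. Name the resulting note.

Bbb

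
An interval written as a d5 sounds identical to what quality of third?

A diminished fifth spans 6 semitones.
A third spanning 6 semitones is doubly augmented (the major third is 4).

doubly augmented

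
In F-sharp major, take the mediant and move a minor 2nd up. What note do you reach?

B

The mediant of F# major is A#.
A minor second (1 semitone) above A# lands on the letter B, giving B.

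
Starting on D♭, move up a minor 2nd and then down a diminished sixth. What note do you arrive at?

A minor second up from Db is Ebb (letter E, 1 semitone up).
A diminished sixth down from Ebb is G (letter G, 7 semitones down).

G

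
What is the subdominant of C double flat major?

Fbb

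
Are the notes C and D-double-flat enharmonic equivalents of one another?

Yes

C = pitch class 0 and Dbb = pitch class 0 — the same pitch class, so they are enharmonic equivalents.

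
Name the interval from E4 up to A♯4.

augmented fourth

The letter names run E→A, a span of 3 letter steps, so the interval is some kind of fourth.
E to A# is 6 semitones. A perfect fourth is 5, so 6 makes it augmented.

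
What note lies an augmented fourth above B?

A fourth above B lands on the letter E.
An augmented fourth spans 6 semitones, so B moves to pitch class 5. On the letter E that is E#.

E#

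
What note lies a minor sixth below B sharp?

D##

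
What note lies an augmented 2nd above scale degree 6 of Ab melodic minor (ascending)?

G#

Scale degree 6 of Ab melodic minor (ascending) is F.
An augmented second (3 semitones) above F lands on the letter G, giving G#.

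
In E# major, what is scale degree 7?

Degree 7 takes the letter 6 steps above E, which is D.
In major, degree 7 sits 11 semitones above the tonic. E# + 11 semitones is pitch class 4, spelled on D as D##.

D##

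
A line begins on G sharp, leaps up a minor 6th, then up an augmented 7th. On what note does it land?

D##

A minor sixth up from G# is E (letter E, 8 semitones up).
An augmented seventh up from E is D## (letter D, 12 semitones up).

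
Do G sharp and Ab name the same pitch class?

G# is pitch class 8; Ab is pitch class 8.
All spellings map to pitch class 8, so they are enharmonically equivalent.

Yes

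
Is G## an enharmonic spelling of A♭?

G## is pitch class 9; Ab is pitch class 8.
The pitch classes differ (9 vs. 8), so they are not enharmonic equivalents.

No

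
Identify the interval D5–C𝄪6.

The letter names run D→C, a span of 6 letter steps, so the interval is some kind of seventh.
D to C## is 12 semitones. A major seventh is 11, so 12 makes it augmented.

augmented seventh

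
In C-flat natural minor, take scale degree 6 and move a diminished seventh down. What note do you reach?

Scale degree 6 of Cb natural minor is Abb.
A diminished seventh (9 semitones) below Abb lands on the letter B, giving Bb.

Bb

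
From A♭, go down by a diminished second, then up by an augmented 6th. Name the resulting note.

E##

A diminished second down from Ab is G# (letter G, 0 semitones down).
An augmented sixth up from G# is E## (letter E, 10 semitones up).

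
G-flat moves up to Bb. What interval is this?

Counting letters G–A–B gives a third.
Gb→Bb = 4 semitones, exactly the major third.

major third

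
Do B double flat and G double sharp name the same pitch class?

Yes

Bbb is pitch class 9; G## is pitch class 9.
All spellings map to pitch class 9, so they are enharmonically equivalent.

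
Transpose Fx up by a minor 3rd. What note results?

A third above F lands on the letter A.
A minor third spans 3 semitones, so F## moves to pitch class 10. On the letter A that is A#.

A#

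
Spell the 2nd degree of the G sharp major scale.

The G# major scale runs G# A# B# C# D# E# F##.
Degree 2 is A#.

A#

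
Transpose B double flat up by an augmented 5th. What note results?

F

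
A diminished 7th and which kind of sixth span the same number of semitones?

major

A diminished seventh spans 9 semitones.
A sixth spanning 9 semitones is major (the major sixth is 9).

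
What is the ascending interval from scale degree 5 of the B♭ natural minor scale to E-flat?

Scale degree 5 of Bb natural minor is F.
F up to Eb: letters F→E make it a seventh; 10 semitones makes it minor.

minor seventh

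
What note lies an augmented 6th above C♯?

A##

A sixth above C lands on the letter A.
An augmented sixth spans 10 semitones, so C# moves to pitch class 11. On the letter A that is A##.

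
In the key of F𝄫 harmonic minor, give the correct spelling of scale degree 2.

Degree 2 takes the letter 1 step above F, which is G.
In harmonic minor, degree 2 sits 2 semitones above the tonic. Fbb + 2 semitones is pitch class 5, spelled on G as Gbb.

Gbb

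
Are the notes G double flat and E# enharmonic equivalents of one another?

Gbb = pitch class 5 and E# = pitch class 5 — the same pitch class, so they are enharmonic equivalents.

Yes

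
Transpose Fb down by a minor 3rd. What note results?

Db

A third below F lands on the letter D.
A minor third spans 3 semitones, so Fb moves to pitch class 1. On the letter D that is Db.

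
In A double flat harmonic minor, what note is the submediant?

The Abb harmonic minor scale runs Abb Bbb Cbb Dbb Ebb Fbb Gb.
Degree 6 is Fbb.

Fbb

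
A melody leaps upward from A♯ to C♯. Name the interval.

Counting letters A–B–C gives a third.
A#→C# = 3 semitones, 1 narrower than the major third (4), so minor.

minor third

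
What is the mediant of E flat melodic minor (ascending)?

Gb

The Eb melodic minor (ascending) scale runs Eb F Gb Ab Bb C D.
Degree 3 is Gb.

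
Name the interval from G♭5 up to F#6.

augmented seventh

The letter names run G→F, a span of 6 letter steps, so the interval is some kind of seventh.
Gb to F# is 12 semitones. A major seventh is 11, so 12 makes it augmented.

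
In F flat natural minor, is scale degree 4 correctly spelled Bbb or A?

Bbb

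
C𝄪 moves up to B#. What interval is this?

minor seventh

The letter names run C→B, a span of 6 letter steps, so the interval is some kind of seventh.
C## to B# is 10 semitones. A major seventh is 11, so 10 makes it minor.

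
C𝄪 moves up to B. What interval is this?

diminished seventh

Counting letters C–D–E–F–G–A–B gives a seventh.
C##→B = 9 semitones, 2 narrower than the major seventh (11), so diminished.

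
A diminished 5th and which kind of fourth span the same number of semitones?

augmented

A diminished fifth spans 6 semitones.
A fourth spanning 6 semitones is augmented (the perfect fourth is 5).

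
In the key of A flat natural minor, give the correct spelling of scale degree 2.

Degree 2 takes the letter 1 step above A, which is B.
In natural minor, degree 2 sits 2 semitones above the tonic. Ab + 2 semitones is pitch class 10, spelled on B as Bb.

Bb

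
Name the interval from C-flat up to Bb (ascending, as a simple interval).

The letter names run C→B, a span of 6 letter steps, so the interval is some kind of seventh.
Cb to Bb is 11 semitones. A major seventh is 11, so 11 makes it major.

major seventh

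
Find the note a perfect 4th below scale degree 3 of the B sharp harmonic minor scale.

Scale degree 3 of B# harmonic minor is D#.
A perfect fourth (5 semitones) below D# lands on the letter A, giving A#.

A#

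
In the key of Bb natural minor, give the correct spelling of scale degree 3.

The Bb natural minor scale runs Bb C Db Eb F Gb Ab.
Degree 3 is Db.

Db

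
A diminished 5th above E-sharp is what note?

A fifth above E lands on the letter B.
A diminished fifth spans 6 semitones, so E# moves to pitch class 11. On the letter B that is B.

B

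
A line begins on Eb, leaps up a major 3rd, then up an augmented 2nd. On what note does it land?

A major third up from Eb is G (letter G, 4 semitones up).
An augmented second up from G is A# (letter A, 3 semitones up).

A#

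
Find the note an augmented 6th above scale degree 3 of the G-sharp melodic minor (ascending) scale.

G##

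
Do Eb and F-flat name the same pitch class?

Eb is pitch class 3; Fb is pitch class 4.
The pitch classes differ (3 vs. 4), so they are not enharmonic equivalents.

No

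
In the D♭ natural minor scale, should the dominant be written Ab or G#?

Each scale degree takes a distinct letter name. Degree 5 of a scale on D must use the letter A.
Ab and G# are enharmonically the same pitch, but only Ab uses the letter A, so it is the correct spelling here.

Ab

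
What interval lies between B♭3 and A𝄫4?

The letter names run B→A, a span of 6 letter steps, so the interval is some kind of seventh.
Bb to Abb is 9 semitones. A major seventh is 11, so 9 makes it diminished.

diminished seventh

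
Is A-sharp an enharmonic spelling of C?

Two spellings are enharmonically equivalent only if they share a pitch class.
Here A# → 10, C → 0; 0 ≠ 10, so they are not.

No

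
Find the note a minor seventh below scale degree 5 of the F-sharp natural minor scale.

D#

Scale degree 5 of F# natural minor is C#.
A minor seventh (10 semitones) below C# lands on the letter D, giving D#.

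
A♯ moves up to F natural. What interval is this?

diminished sixth

The letter names run A→F, a span of 5 letter steps, so the interval is some kind of sixth.
A# to F is 7 semitones. A major sixth is 9, so 7 makes it diminished.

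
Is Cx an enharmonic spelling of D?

C## is pitch class 2; D is pitch class 2.
All spellings map to pitch class 2, so they are enharmonically equivalent.

Yes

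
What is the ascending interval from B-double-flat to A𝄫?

The letter names run B→A, a span of 6 letter steps, so the interval is some kind of seventh.
Bbb to Abb is 10 semitones. A major seventh is 11, so 10 makes it minor.

minor seventh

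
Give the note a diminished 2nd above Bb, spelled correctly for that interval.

A second above B lands on the letter C.
A diminished second spans 0 semitones, so Bb moves to pitch class 10. On the letter C that is Cbb.

Cbb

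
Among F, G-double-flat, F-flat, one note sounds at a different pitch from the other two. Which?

In 12-tone equal temperament, enharmonic equivalents share a pitch class. F is pitch class 5; Gbb is pitch class 5; Fb is pitch class 4.
F and Gbb share pitch class 5, while Fb is pitch class 4.

Fb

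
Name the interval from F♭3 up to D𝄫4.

The letter names run F→D, a span of 5 letter steps, so the interval is some kind of sixth.
Fb to Dbb is 8 semitones. A major sixth is 9, so 8 makes it minor.

minor sixth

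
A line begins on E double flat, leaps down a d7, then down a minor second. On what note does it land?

A diminished seventh down from Ebb is F (letter F, 9 semitones down).
A minor second down from F is E (letter E, 1 semitone down).

E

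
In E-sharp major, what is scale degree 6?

C##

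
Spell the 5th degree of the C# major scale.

G#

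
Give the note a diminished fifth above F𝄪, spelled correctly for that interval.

C#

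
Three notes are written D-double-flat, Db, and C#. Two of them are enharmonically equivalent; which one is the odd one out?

Dbb

In 12-tone equal temperament, enharmonic equivalents share a pitch class. Dbb is pitch class 0; Db is pitch class 1; C# is pitch class 1.
Db and C# share pitch class 1, while Dbb is pitch class 0.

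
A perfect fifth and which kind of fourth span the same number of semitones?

doubly augmented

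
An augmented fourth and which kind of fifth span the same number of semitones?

diminished

An augmented fourth spans 6 semitones.
A fifth spanning 6 semitones is diminished (the perfect fifth is 7).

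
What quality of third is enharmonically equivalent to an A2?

minor

An augmented second spans 3 semitones.
A third spanning 3 semitones is minor (the major third is 4).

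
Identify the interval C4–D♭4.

minor second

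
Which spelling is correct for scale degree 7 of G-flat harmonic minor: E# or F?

Each scale degree takes a distinct letter name. Degree 7 of a scale on G must use the letter F.
F and E# are enharmonically the same pitch, but only F uses the letter F, so it is the correct spelling here.

F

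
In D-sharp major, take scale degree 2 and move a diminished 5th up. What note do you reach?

B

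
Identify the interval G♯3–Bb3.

diminished third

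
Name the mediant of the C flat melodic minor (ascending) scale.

The Cb melodic minor (ascending) scale runs Cb Db Ebb Fb Gb Ab Bb.
Degree 3 is Ebb.

Ebb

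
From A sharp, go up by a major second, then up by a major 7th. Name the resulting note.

A##

A major second up from A# is B# (letter B, 2 semitones up).
A major seventh up from B# is A## (letter A, 11 semitones up).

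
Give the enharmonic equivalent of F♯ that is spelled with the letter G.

Gb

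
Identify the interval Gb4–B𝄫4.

minor third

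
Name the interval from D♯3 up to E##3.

augmented second

Counting letters D–E gives a second.
D#→E## = 3 semitones, 1 wider than the major second (2), so augmented.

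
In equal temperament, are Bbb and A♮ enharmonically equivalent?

Bbb is pitch class 9; A is pitch class 9.
All spellings map to pitch class 9, so they are enharmonically equivalent.

Yes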